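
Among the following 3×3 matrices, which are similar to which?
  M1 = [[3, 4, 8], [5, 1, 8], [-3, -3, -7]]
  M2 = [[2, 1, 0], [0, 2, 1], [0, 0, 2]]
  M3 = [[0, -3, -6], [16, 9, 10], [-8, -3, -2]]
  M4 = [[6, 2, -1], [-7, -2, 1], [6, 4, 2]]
3 classes: {M1}, {M2, M4}, {M3}

Characteristic polynomials: χ_{M1} = (x + 1)^3, χ_{M2} = (x - 2)^3, χ_{M3} = x(x - 4)(x - 3), χ_{M4} = (x - 2)^3.

{M1}: invariant factors (x + 1)^3.

{M2, M4}: invariant factors (x - 2)^3.

{M3}: invariant factors x(x - 4)(x - 3).

Matrices are similar if and only if their invariant-factor lists agree; the partition into similarity classes is {M1}, {M2, M4}, {M3}.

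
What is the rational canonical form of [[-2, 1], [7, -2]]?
The invariant factors of A (the non-unit diagonal entries of the Smith normal form of xI - A over ℚ[x]) are x^2 + 4x - 3, each dividing the next. The characteristic polynomial is their product, x^2 + 4x - 3.

The rational canonical form is the block-diagonal matrix of companion matrices C(f_i):
R = [[0, 3], [1, -4]].

Note the characteristic polynomial does not split into linear factors over ℚ, so A has no Jordan form over ℚ; the rational canonical form exists over any field.

R = [[0, 3], [1, -4]]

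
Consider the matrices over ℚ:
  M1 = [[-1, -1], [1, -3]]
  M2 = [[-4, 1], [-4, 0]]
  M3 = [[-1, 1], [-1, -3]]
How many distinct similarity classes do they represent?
Characteristic polynomials: χ_{M1} = (x + 2)^2, χ_{M2} = (x + 2)^2, χ_{M3} = (x + 2)^2.

{M1, M2, M3}: invariant factors (x + 2)^2.

Matrices are similar if and only if their invariant-factor lists agree; the partition into similarity classes is {M1, M2, M3}.

1 class: {M1, M2, M3}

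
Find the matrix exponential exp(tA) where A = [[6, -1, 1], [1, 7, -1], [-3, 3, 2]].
e^{tA} = [[(-3*t^2/2 + t + 1)*e^{5*t}, -t*e^{5*t}, t*(2 - t)*e^{5*t}/2], [t*(3*t + 1)*e^{5*t}, (2*t + 1)*e^{5*t}, t*(t - 1)*e^{5*t}], [3*t*(3*t - 2)*e^{5*t}/2, 3*t*e^{5*t}, (3*t^2 - 6*t + 2)*e^{5*t}/2]]

A has Jordan form J = [[5, 1, 0], [0, 5, 1], [0, 0, 5]] with A = PJP^{-1}, so e^{tA} = P e^{tJ} P^{-1}.

For a Jordan block J_k(λ), e^{tJ_k(λ)} = e^{λt} · (I + tN + t^2 N^2/2! + ... + t^{k-1} N^{k-1}/(k-1)!) where N is the nilpotent superdiagonal part.

Assembling the blocks and conjugating back gives the entries of e^{tA} as shown above.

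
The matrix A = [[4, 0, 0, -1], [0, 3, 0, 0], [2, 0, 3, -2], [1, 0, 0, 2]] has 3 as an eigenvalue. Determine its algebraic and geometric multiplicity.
The characteristic polynomial is (x - 3)^4, so the factor x - 3 appears with exponent 4: the algebraic multiplicity is 4.

rank(A - 3I) = 1, so the eigenspace has dimension 4 - 1 = 3: the geometric multiplicity is 3.

Since 3 < 4, A is not diagonalizable.

algebraic multiplicity 4, geometric multiplicity 3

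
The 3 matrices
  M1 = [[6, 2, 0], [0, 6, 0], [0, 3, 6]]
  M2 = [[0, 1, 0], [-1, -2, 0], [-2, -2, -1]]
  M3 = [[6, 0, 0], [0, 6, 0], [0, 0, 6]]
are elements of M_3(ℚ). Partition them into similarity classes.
Characteristic polynomials: χ_{M1} = (x - 6)^3, χ_{M2} = (x + 1)^3, χ_{M3} = (x - 6)^3.

{M1}: invariant factors x - 6, (x - 6)^2.

{M2}: invariant factors x + 1, (x + 1)^2.

{M3}: invariant factors x - 6, x - 6, x - 6.

Matrices are similar if and only if their invariant-factor lists agree; the partition into similarity classes is {M1}, {M2}, {M3}.

3 classes: {M1}, {M2}, {M3}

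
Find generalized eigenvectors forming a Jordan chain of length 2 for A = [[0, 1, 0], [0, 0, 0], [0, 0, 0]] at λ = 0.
We seek v_1 ∈ ker(A^2) \ ker(A), then set v_{i+1} = A v_i.

One such chain is v_1 = [[0, 1, 1]]^T, v_2 = [[1, 0, 0]]^T. Check: A v_2 = [[0, 0, 0]]^T = 0.

v_1 = [[0, 1, 1]]^T, v_2 = [[1, 0, 0]]^T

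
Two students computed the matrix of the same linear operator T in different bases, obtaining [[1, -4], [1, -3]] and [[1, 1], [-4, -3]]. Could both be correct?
Two matrices over a field are similar if and only if they have the same invariant factors.

Both A and B have characteristic polynomial (x + 1)^2 and minimal polynomial (x + 1)^2. Computing further, both have invariant factors (x + 1)^2. Hence A and B are similar.

Yes.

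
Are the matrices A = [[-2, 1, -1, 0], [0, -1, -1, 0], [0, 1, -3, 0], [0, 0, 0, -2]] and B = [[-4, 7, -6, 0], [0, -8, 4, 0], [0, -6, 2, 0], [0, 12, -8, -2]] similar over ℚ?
trace(A) = -8 but trace(B) = -12. The trace is a similarity invariant, so A and B are not similar.

No.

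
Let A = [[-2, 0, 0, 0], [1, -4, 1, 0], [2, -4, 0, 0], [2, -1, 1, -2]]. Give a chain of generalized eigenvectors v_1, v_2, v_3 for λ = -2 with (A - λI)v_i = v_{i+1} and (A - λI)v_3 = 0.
We seek v_1 ∈ ker((A + 2I)^3) \ ker((A + 2I)^2), then set v_{i+1} = (A + 2I) v_i.

One such chain is v_1 = [[1, -1, -2, -4]]^T, v_2 = [[0, 1, 2, 1]]^T, v_3 = [[0, 0, 0, 1]]^T. Check: (A + 2I) v_3 = [[0, 0, 0, 0]]^T = 0.

v_1 = [[1, -1, -2, -4]]^T, v_2 = [[0, 1, 2, 1]]^T, v_3 = [[0, 0, 0, 1]]^T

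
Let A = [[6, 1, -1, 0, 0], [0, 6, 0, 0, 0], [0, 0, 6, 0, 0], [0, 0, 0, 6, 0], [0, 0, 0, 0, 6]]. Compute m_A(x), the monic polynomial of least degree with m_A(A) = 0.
The characteristic polynomial factors as (x - 6)^5. The minimal polynomial is ∏(x - λ)^{k_λ} where k_λ is the size of the largest Jordan block at λ.

For λ = 6: rank(A - 6I) = 1, and the largest Jordan block has size 2 (the smallest k with rank((A - 6I)^k) = rank((A - 6I)^(k+1))).

So m_A(x) = (x - 6)^2.

m_A(x) = (x - 6)^2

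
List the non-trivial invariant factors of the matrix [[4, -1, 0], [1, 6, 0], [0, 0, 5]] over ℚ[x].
x - 5, (x - 5)^2

The Jordan structure of A has elementary divisors (x - 5)^2, (x - 5). Arranging the block sizes at each eigenvalue in decreasing order and taking row products gives the invariant factors.

Invariant factors (smallest first, each dividing the next): x - 5, (x - 5)^2.

Check: the last factor (x - 5)^2 is the minimal polynomial, and the product (x - 5)^3 is the characteristic polynomial.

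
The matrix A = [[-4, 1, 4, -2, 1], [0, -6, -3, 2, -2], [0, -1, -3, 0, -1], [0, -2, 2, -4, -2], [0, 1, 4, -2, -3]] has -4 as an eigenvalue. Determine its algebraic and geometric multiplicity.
The characteristic polynomial is (x + 4)^5, so the factor x + 4 appears with exponent 5: the algebraic multiplicity is 5.

rank(A + 4I) = 2, so the eigenspace has dimension 5 - 2 = 3: the geometric multiplicity is 3.

Since 3 < 5, A is not diagonalizable.

algebraic multiplicity 5, geometric multiplicity 3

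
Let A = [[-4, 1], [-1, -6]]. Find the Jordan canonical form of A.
The characteristic polynomial is det(xI - A) = (x + 5)^2, so the eigenvalues are -5 (algebraic multiplicity 2).

For λ = -5: rank(A + 5I) = 1, rank((A + 5I)^2) = 0. The eigenspace has dimension 2 - 1 = 1, so there is 1 Jordan block; the rank sequence gives block sizes [2].

Assembling the blocks gives the Jordan form J above.

J = [[-5, 1], [0, -5]]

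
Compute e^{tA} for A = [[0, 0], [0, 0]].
e^{tA} = [[1, 0], [0, 1]]

A has Jordan form J = [[0, 0], [0, 0]] with A = PJP^{-1}, so e^{tA} = P e^{tJ} P^{-1}.

For a Jordan block J_k(λ), e^{tJ_k(λ)} = e^{λt} · (I + tN + t^2 N^2/2! + ... + t^{k-1} N^{k-1}/(k-1)!) where N is the nilpotent superdiagonal part.

Assembling the blocks and conjugating back gives the entries of e^{tA} as shown above.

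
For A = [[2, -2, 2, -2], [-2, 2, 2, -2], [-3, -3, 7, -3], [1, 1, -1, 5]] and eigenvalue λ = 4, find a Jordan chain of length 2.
v_1 = [[0, 1, 0, 0]]^T, v_2 = [[-2, -2, -3, 1]]^T

We seek v_1 ∈ ker((A - 4I)^2) \ ker(A - 4I), then set v_{i+1} = (A - 4I) v_i.

One such chain is v_1 = [[0, 1, 0, 0]]^T, v_2 = [[-2, -2, -3, 1]]^T. Check: (A - 4I) v_2 = [[0, 0, 0, 0]]^T = 0.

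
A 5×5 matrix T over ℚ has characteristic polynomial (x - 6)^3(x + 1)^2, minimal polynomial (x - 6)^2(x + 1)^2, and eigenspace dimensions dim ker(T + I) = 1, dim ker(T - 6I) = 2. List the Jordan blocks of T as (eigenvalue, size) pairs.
Jordan blocks: (-1, 2), (6, 2), (6, 1)

λ = -1: algebraic multiplicity 2 (exponent in χ_T), largest block size 2 (exponent in m_T), 1 block (geometric multiplicity). This forces block sizes [2].
λ = 6: algebraic multiplicity 3 (exponent in χ_T), largest block size 2 (exponent in m_T), 2 blocks (geometric multiplicity). These force block sizes [2, 1].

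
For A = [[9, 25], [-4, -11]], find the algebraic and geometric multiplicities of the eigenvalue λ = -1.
algebraic multiplicity 2, geometric multiplicity 1

The characteristic polynomial is (x + 1)^2, so the factor x + 1 appears with exponent 2: the algebraic multiplicity is 2.

rank(A + I) = 1, so the eigenspace has dimension 2 - 1 = 1: the geometric multiplicity is 1.

Since 1 < 2, A is not diagonalizable.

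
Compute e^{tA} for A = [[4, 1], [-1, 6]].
e^{tA} = [[(1 - t)*e^{5*t}, t*e^{5*t}], [-t*e^{5*t}, (t + 1)*e^{5*t}]]

A has Jordan form J = [[5, 1], [0, 5]] with A = PJP^{-1}, so e^{tA} = P e^{tJ} P^{-1}.

For a Jordan block J_k(λ), e^{tJ_k(λ)} = e^{λt} · (I + tN + t^2 N^2/2! + ... + t^{k-1} N^{k-1}/(k-1)!) where N is the nilpotent superdiagonal part.

Assembling the blocks and conjugating back gives the entries of e^{tA} as shown above.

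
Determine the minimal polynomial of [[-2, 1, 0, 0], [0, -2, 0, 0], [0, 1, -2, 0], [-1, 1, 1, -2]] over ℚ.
m_A(x) = (x + 2)^2

The characteristic polynomial factors as (x + 2)^4. The minimal polynomial is ∏(x - λ)^{k_λ} where k_λ is the size of the largest Jordan block at λ.

For λ = -2: rank(A + 2I) = 2, and the largest Jordan block has size 2 (the smallest k with rank((A + 2I)^k) = rank((A + 2I)^(k+1))).

So m_A(x) = (x + 2)^2.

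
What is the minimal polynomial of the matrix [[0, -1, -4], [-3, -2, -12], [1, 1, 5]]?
The characteristic polynomial factors as (x - 1)^3. The minimal polynomial is ∏(x - λ)^{k_λ} where k_λ is the size of the largest Jordan block at λ.

For λ = 1: rank(A - I) = 1, and the largest Jordan block has size 2 (the smallest k with rank((A - I)^k) = rank((A - I)^(k+1))).

So m_A(x) = (x - 1)^2.

m_A(x) = (x - 1)^2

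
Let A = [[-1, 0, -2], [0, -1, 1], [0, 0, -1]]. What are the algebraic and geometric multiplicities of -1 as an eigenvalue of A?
algebraic multiplicity 3, geometric multiplicity 2

The characteristic polynomial is (x + 1)^3, so the factor x + 1 appears with exponent 3: the algebraic multiplicity is 3.

rank(A + I) = 1, so the eigenspace has dimension 3 - 1 = 2: the geometric multiplicity is 2.

Since 2 < 3, A is not diagonalizable.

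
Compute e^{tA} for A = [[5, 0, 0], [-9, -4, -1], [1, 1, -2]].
e^{tA} = [[e^{5*t}, 0, 0], [(-t - e^{8*t} + 1)*e^{-3*t}, (1 - t)*e^{-3*t}, -t*e^{-3*t}], [t*e^{-3*t}, t*e^{-3*t}, (t + 1)*e^{-3*t}]]

A has Jordan form J = [[-3, 1, 0], [0, -3, 0], [0, 0, 5]] with A = PJP^{-1}, so e^{tA} = P e^{tJ} P^{-1}.

For a Jordan block J_k(λ), e^{tJ_k(λ)} = e^{λt} · (I + tN + t^2 N^2/2! + ... + t^{k-1} N^{k-1}/(k-1)!) where N is the nilpotent superdiagonal part.

Assembling the blocks and conjugating back gives the entries of e^{tA} as shown above.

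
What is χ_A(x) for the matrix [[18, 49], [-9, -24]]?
xI - A = [[x - 18, -49], [9, x + 24]].

Expanding det(xI - A) along the first row:
det(xI - A) = + (x - 18)·det([[x + 24]]) - (-49)·det([[9]]).

Evaluating gives χ_A(x) = x^2 + 6x + 9 = (x + 3)^2.

χ_A(x) = (x + 3)^2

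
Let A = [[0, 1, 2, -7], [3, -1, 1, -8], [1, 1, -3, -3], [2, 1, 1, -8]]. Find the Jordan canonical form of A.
J = [[-3, 1, 0, 0], [0, -3, 0, 0], [0, 0, -3, 1], [0, 0, 0, -3]]

The characteristic polynomial is det(xI - A) = (x + 3)^4, so the eigenvalues are -3 (algebraic multiplicity 4).

For λ = -3: rank(A + 3I) = 2, rank((A + 3I)^2) = 0. The eigenspace has dimension 4 - 2 = 2, so there are 2 Jordan blocks; the rank sequence gives block sizes [2, 2].

Assembling the blocks gives the Jordan form J above.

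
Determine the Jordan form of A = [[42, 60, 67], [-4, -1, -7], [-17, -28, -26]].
J = [[5, 1, 0], [0, 5, 1], [0, 0, 5]]

The characteristic polynomial is det(xI - A) = (x - 5)^3, so the eigenvalues are 5 (algebraic multiplicity 3).

For λ = 5: rank(A - 5I) = 2, rank((A - 5I)^2) = 1, rank((A - 5I)^3) = 0. The eigenspace has dimension 3 - 2 = 1, so there is 1 Jordan block; the rank sequence gives block sizes [3].

Assembling the blocks gives the Jordan form J above.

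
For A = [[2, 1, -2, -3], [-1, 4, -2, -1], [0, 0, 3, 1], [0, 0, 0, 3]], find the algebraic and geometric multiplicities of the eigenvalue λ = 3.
algebraic multiplicity 4, geometric multiplicity 2

The characteristic polynomial is (x - 3)^4, so the factor x - 3 appears with exponent 4: the algebraic multiplicity is 4.

rank(A - 3I) = 2, so the eigenspace has dimension 4 - 2 = 2: the geometric multiplicity is 2.

Since 2 < 4, A is not diagonalizable.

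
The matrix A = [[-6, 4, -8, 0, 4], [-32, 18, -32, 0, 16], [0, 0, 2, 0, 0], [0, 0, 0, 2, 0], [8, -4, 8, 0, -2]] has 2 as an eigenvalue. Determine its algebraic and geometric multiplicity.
The characteristic polynomial is (x - 6)(x - 2)^4, so the factor x - 2 appears with exponent 4: the algebraic multiplicity is 4.

rank(A - 2I) = 1, so the eigenspace has dimension 5 - 1 = 4: the geometric multiplicity is 4.

algebraic multiplicity 4, geometric multiplicity 4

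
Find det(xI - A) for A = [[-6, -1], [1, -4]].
xI - A = [[x + 6, 1], [-1, x + 4]].

Expanding det(xI - A) along the first row:
det(xI - A) = + (x + 6)·det([[x + 4]]) - (1)·det([[-1]]).

Evaluating gives χ_A(x) = x^2 + 10x + 25 = (x + 5)^2.

χ_A(x) = (x + 5)^2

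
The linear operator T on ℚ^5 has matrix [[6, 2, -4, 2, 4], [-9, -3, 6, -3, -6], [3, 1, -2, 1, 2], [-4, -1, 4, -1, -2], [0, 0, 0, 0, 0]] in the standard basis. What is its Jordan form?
J = [[0, 1, 0, 0, 0], [0, 0, 1, 0, 0], [0, 0, 0, 0, 0], [0, 0, 0, 0, 0], [0, 0, 0, 0, 0]]

The characteristic polynomial is det(xI - A) = x^5, so the eigenvalues are 0 (algebraic multiplicity 5).

For λ = 0: rank(A) = 2, rank(A^2) = 1, rank(A^3) = 0. The eigenspace has dimension 5 - 2 = 3, so there are 3 Jordan blocks; the rank sequence gives block sizes [3, 1, 1].

Assembling the blocks gives the Jordan form J above.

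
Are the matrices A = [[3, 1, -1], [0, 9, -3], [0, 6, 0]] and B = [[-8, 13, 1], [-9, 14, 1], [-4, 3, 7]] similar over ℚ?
No.

trace(A) = 12 but trace(B) = 13. The trace is a similarity invariant, so A and B are not similar.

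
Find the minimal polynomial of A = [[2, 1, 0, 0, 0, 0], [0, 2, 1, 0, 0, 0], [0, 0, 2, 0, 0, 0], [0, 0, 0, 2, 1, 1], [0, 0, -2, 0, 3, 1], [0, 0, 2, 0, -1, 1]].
m_A(x) = (x - 2)^3

The characteristic polynomial factors as (x - 2)^6. The minimal polynomial is ∏(x - λ)^{k_λ} where k_λ is the size of the largest Jordan block at λ.

For λ = 2: rank(A - 2I) = 3, and the largest Jordan block has size 3 (the smallest k with rank((A - 2I)^k) = rank((A - 2I)^(k+1))).

So m_A(x) = (x - 2)^3.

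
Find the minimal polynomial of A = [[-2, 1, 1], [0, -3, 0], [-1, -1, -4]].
m_A(x) = (x + 3)^2

The characteristic polynomial factors as (x + 3)^3. The minimal polynomial is ∏(x - λ)^{k_λ} where k_λ is the size of the largest Jordan block at λ.

For λ = -3: rank(A + 3I) = 1, and the largest Jordan block has size 2 (the smallest k with rank((A + 3I)^k) = rank((A + 3I)^(k+1))).

So m_A(x) = (x + 3)^2.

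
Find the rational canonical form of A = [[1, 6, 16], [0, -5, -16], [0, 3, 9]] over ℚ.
The invariant factors of A (the non-unit diagonal entries of the Smith normal form of xI - A over ℚ[x]) are x - 1, (x - 3)(x - 1), each dividing the next. The characteristic polynomial is their product, (x - 3)(x - 1)^2.

The rational canonical form is the block-diagonal matrix of companion matrices C(f_i):
R = [[1, 0, 0], [0, 0, -3], [0, 1, 4]].

R = [[1, 0, 0], [0, 0, -3], [0, 1, 4]]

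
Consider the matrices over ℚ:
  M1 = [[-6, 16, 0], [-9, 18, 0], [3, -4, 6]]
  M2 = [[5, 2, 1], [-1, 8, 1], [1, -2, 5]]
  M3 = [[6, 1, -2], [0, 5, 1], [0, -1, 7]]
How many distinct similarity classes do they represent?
Characteristic polynomials: χ_{M1} = (x - 6)^3, χ_{M2} = (x - 6)^3, χ_{M3} = (x - 6)^3.

{M1, M2}: invariant factors x - 6, (x - 6)^2.

{M3}: invariant factors (x - 6)^3.

Matrices are similar if and only if their invariant-factor lists agree; the partition into similarity classes is {M1, M2}, {M3}.

2 classes: {M1, M2}, {M3}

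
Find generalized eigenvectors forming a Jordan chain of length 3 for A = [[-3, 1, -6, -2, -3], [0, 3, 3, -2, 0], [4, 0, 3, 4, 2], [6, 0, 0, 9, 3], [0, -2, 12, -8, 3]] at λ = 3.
We seek v_1 ∈ ker((A - 3I)^3) \ ker((A - 3I)^2), then set v_{i+1} = (A - 3I) v_i.

One such chain is v_1 = [[0, 1, 1, 1, -2]]^T, v_2 = [[-1, 1, 0, 0, 2]]^T, v_3 = [[1, 0, 0, 0, -2]]^T. Check: (A - 3I) v_3 = [[0, 0, 0, 0, 0]]^T = 0.

v_1 = [[0, 1, 1, 1, -2]]^T, v_2 = [[-1, 1, 0, 0, 2]]^T, v_3 = [[1, 0, 0, 0, -2]]^T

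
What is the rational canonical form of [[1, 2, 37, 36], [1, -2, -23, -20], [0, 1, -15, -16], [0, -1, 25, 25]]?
The invariant factors of A (the non-unit diagonal entries of the Smith normal form of xI - A over ℚ[x]) are (x - 5)(x - 4)(x^2 - 6), each dividing the next. The characteristic polynomial is their product, (x - 5)(x - 4)(x^2 - 6).

The rational canonical form is the block-diagonal matrix of companion matrices C(f_i):
R = [[0, 0, 0, 120], [1, 0, 0, -54], [0, 1, 0, -14], [0, 0, 1, 9]].

Note the characteristic polynomial does not split into linear factors over ℚ, so A has no Jordan form over ℚ; the rational canonical form exists over any field.

R = [[0, 0, 0, 120], [1, 0, 0, -54], [0, 1, 0, -14], [0, 0, 1, 9]]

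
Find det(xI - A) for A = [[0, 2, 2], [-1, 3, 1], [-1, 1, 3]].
xI - A = [[x, -2, -2], [1, x - 3, -1], [1, -1, x - 3]].

Expanding det(xI - A) along the first row:
det(xI - A) = + (x)·det([[x - 3, -1], [-1, x - 3]]) - (-2)·det([[1, -1], [1, x - 3]]) + (-2)·det([[1, x - 3], [1, -1]]).

Evaluating gives χ_A(x) = x^3 - 6x^2 + 12x - 8 = (x - 2)^3.

χ_A(x) = (x - 2)^3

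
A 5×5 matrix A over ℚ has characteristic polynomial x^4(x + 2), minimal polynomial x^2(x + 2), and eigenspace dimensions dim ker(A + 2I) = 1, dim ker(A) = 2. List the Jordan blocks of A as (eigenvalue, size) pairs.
Jordan blocks: (-2, 1), (0, 2), (0, 2)

λ = -2: algebraic multiplicity 1 (exponent in χ_A), largest block size 1 (exponent in m_A), 1 block (geometric multiplicity). This forces block sizes [1].
λ = 0: algebraic multiplicity 4 (exponent in χ_A), largest block size 2 (exponent in m_A), 2 blocks (geometric multiplicity). These force block sizes [2, 2].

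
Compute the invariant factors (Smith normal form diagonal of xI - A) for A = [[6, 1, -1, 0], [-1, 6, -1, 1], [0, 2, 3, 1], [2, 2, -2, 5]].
The Jordan structure of A has elementary divisors (x - 5)^2, (x - 5)^2. Arranging the block sizes at each eigenvalue in decreasing order and taking row products gives the invariant factors.

Invariant factors (smallest first, each dividing the next): (x - 5)^2, (x - 5)^2.

Check: the last factor (x - 5)^2 is the minimal polynomial, and the product (x - 5)^4 is the characteristic polynomial.

(x - 5)^2, (x - 5)^2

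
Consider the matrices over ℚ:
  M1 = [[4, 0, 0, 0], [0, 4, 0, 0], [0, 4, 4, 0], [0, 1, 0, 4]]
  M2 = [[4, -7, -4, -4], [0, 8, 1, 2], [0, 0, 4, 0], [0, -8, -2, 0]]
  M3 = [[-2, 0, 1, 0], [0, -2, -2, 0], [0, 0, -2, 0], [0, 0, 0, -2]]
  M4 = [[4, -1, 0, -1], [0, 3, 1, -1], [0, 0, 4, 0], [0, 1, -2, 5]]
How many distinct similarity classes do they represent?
3 classes: {M1}, {M2, M4}, {M3}

Characteristic polynomials: χ_{M1} = (x - 4)^4, χ_{M2} = (x - 4)^4, χ_{M3} = (x + 2)^4, χ_{M4} = (x - 4)^4.

{M1}: invariant factors x - 4, x - 4, (x - 4)^2.

{M2, M4}: invariant factors x - 4, (x - 4)^3.

{M3}: invariant factors x + 2, x + 2, (x + 2)^2.

Matrices are similar if and only if their invariant-factor lists agree; the partition into similarity classes is {M1}, {M2, M4}, {M3}.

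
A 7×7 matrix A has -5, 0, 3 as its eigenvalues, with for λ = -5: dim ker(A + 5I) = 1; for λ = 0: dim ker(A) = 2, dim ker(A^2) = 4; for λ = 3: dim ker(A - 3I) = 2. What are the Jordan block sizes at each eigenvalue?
Jordan blocks: (-5, 1), (0, 2), (0, 2), (3, 1), (3, 1)

λ = -5: successive nullity increments [1] count blocks of size ≥ k; block sizes are [1].
λ = 0: successive nullity increments [2, 2] count blocks of size ≥ k; block sizes are [2, 2].
λ = 3: successive nullity increments [2] count blocks of size ≥ k; block sizes are [1, 1].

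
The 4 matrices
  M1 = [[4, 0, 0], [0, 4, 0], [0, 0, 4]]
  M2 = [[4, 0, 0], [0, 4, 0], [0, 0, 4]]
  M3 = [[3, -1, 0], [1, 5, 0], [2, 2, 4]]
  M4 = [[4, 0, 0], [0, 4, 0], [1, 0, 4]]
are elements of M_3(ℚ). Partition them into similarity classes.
2 classes: {M1, M2}, {M3, M4}

Characteristic polynomials: χ_{M1} = (x - 4)^3, χ_{M2} = (x - 4)^3, χ_{M3} = (x - 4)^3, χ_{M4} = (x - 4)^3.

{M1, M2}: invariant factors x - 4, x - 4, x - 4.

{M3, M4}: invariant factors x - 4, (x - 4)^2.

Matrices are similar if and only if their invariant-factor lists agree; the partition into similarity classes is {M1, M2}, {M3, M4}.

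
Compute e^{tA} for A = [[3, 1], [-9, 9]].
e^{tA} = [[(1 - 3*t)*e^{6*t}, t*e^{6*t}], [-9*t*e^{6*t}, (3*t + 1)*e^{6*t}]]

A has Jordan form J = [[6, 1], [0, 6]] with A = PJP^{-1}, so e^{tA} = P e^{tJ} P^{-1}.

For a Jordan block J_k(λ), e^{tJ_k(λ)} = e^{λt} · (I + tN + t^2 N^2/2! + ... + t^{k-1} N^{k-1}/(k-1)!) where N is the nilpotent superdiagonal part.

Assembling the blocks and conjugating back gives the entries of e^{tA} as shown above.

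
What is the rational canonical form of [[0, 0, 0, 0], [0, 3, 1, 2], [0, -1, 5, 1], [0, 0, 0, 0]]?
R = [[0, 0, 0, 0], [0, 0, 0, 0], [0, 1, 0, -16], [0, 0, 1, 8]]

The invariant factors of A (the non-unit diagonal entries of the Smith normal form of xI - A over ℚ[x]) are x, x(x - 4)^2, each dividing the next. The characteristic polynomial is their product, x^2(x - 4)^2.

The rational canonical form is the block-diagonal matrix of companion matrices C(f_i):
R = [[0, 0, 0, 0], [0, 0, 0, 0], [0, 1, 0, -16], [0, 0, 1, 8]].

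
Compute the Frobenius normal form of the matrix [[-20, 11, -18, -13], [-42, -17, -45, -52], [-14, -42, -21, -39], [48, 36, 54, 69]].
The invariant factors of A (the non-unit diagonal entries of the Smith normal form of xI - A over ℚ[x]) are (x - 4)(x - 3)(x^2 - 4x - 3), each dividing the next. The characteristic polynomial is their product, (x - 4)(x - 3)(x^2 - 4x - 3).

The rational canonical form is the block-diagonal matrix of companion matrices C(f_i):
R = [[0, 0, 0, 36], [1, 0, 0, 27], [0, 1, 0, -37], [0, 0, 1, 11]].

Note the characteristic polynomial does not split into linear factors over ℚ, so A has no Jordan form over ℚ; the rational canonical form exists over any field.

R = [[0, 0, 0, 36], [1, 0, 0, 27], [0, 1, 0, -37], [0, 0, 1, 11]]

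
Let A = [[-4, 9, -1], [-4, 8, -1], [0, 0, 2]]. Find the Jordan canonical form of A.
The characteristic polynomial is det(xI - A) = (x - 2)^3, so the eigenvalues are 2 (algebraic multiplicity 3).

For λ = 2: rank(A - 2I) = 2, rank((A - 2I)^2) = 1, rank((A - 2I)^3) = 0. The eigenspace has dimension 3 - 2 = 1, so there is 1 Jordan block; the rank sequence gives block sizes [3].

Assembling the blocks gives the Jordan form J above.

J = [[2, 1, 0], [0, 2, 1], [0, 0, 2]]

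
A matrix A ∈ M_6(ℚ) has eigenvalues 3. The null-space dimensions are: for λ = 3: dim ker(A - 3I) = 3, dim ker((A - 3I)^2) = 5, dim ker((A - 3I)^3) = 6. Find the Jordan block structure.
λ = 3: successive nullity increments [3, 2, 1] count blocks of size ≥ k; block sizes are [3, 2, 1].

Jordan blocks: (3, 3), (3, 2), (3, 1)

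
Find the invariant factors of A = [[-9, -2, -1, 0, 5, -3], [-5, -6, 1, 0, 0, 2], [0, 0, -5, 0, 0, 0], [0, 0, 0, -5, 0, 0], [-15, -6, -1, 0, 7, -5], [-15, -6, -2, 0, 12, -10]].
(x + 4)(x + 5), (x + 4)(x + 5)^3

The Jordan structure of A has elementary divisors (x + 5)^3, (x + 5), (x + 4), (x + 4). Arranging the block sizes at each eigenvalue in decreasing order and taking row products gives the invariant factors.

Invariant factors (smallest first, each dividing the next): (x + 4)(x + 5), (x + 4)(x + 5)^3.

Check: the last factor (x + 4)(x + 5)^3 is the minimal polynomial, and the product (x + 4)^2(x + 5)^4 is the characteristic polynomial.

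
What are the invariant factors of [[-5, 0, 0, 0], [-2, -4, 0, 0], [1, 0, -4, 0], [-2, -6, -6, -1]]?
x + 4, (x + 1)(x + 4)(x + 5)

The Jordan structure of A has elementary divisors (x + 5), (x + 4), (x + 4), (x + 1). Arranging the block sizes at each eigenvalue in decreasing order and taking row products gives the invariant factors.

Invariant factors (smallest first, each dividing the next): x + 4, (x + 1)(x + 4)(x + 5).

Check: the last factor (x + 1)(x + 4)(x + 5) is the minimal polynomial, and the product (x + 1)(x + 4)^2(x + 5) is the characteristic polynomial.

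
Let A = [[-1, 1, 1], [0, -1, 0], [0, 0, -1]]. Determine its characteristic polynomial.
xI - A = [[x + 1, -1, -1], [0, x + 1, 0], [0, 0, x + 1]].

Expanding det(xI - A) along the first row:
det(xI - A) = + (x + 1)·det([[x + 1, 0], [0, x + 1]]) - (-1)·det([[0, 0], [0, x + 1]]) + (-1)·det([[0, x + 1], [0, 0]]).

Evaluating gives χ_A(x) = x^3 + 3x^2 + 3x + 1 = (x + 1)^3.

χ_A(x) = (x + 1)^3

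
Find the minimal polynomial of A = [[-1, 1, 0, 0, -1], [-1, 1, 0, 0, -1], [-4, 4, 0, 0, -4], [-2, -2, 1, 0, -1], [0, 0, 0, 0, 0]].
The characteristic polynomial factors as x^5. The minimal polynomial is ∏(x - λ)^{k_λ} where k_λ is the size of the largest Jordan block at λ.

For λ = 0: rank(A) = 2, and the largest Jordan block has size 2 (the smallest k with rank(A^k) = rank(A^(k+1))).

So m_A(x) = x^2.

m_A(x) = x^2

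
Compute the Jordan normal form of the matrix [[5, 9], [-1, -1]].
J = [[2, 1], [0, 2]]

The characteristic polynomial is det(xI - A) = (x - 2)^2, so the eigenvalues are 2 (algebraic multiplicity 2).

For λ = 2: rank(A - 2I) = 1, rank((A - 2I)^2) = 0. The eigenspace has dimension 2 - 1 = 1, so there is 1 Jordan block; the rank sequence gives block sizes [2].

Assembling the blocks gives the Jordan form J above.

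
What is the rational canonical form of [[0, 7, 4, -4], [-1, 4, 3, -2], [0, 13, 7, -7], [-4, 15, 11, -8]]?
R = [[0, 0, 0, -3], [1, 0, 0, -2], [0, 1, 0, 1], [0, 0, 1, 3]]

The invariant factors of A (the non-unit diagonal entries of the Smith normal form of xI - A over ℚ[x]) are (x - 3)(x^3 - x - 1), each dividing the next. The characteristic polynomial is their product, (x - 3)(x^3 - x - 1).

The rational canonical form is the block-diagonal matrix of companion matrices C(f_i):
R = [[0, 0, 0, -3], [1, 0, 0, -2], [0, 1, 0, 1], [0, 0, 1, 3]].

Note the characteristic polynomial does not split into linear factors over ℚ, so A has no Jordan form over ℚ; the rational canonical form exists over any field.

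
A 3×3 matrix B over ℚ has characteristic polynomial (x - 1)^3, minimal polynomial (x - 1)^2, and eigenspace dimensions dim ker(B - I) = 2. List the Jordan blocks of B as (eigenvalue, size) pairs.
Jordan blocks: (1, 2), (1, 1)

λ = 1: algebraic multiplicity 3 (exponent in χ_B), largest block size 2 (exponent in m_B), 2 blocks (geometric multiplicity). These force block sizes [2, 1].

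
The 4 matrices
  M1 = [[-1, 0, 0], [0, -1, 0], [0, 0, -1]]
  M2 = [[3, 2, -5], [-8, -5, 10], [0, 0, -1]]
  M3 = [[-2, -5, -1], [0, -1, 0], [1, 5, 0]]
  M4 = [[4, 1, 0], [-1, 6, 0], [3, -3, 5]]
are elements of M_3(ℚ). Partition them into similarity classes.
Characteristic polynomials: χ_{M1} = (x + 1)^3, χ_{M2} = (x + 1)^3, χ_{M3} = (x + 1)^3, χ_{M4} = (x - 5)^3.

{M1}: invariant factors x + 1, x + 1, x + 1.

{M2, M3}: invariant factors x + 1, (x + 1)^2.

{M4}: invariant factors x - 5, (x - 5)^2.

Matrices are similar if and only if their invariant-factor lists agree; the partition into similarity classes is {M1}, {M2, M3}, {M4}.

3 classes: {M1}, {M2, M3}, {M4}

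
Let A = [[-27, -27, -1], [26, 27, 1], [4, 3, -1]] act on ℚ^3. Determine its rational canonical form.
R = [[0, 0, 30], [1, 0, 26], [0, 1, -1]]

The invariant factors of A (the non-unit diagonal entries of the Smith normal form of xI - A over ℚ[x]) are (x + 5)(x^2 - 4x - 6), each dividing the next. The characteristic polynomial is their product, (x + 5)(x^2 - 4x - 6).

The rational canonical form is the block-diagonal matrix of companion matrices C(f_i):
R = [[0, 0, 30], [1, 0, 26], [0, 1, -1]].

Note the characteristic polynomial does not split into linear factors over ℚ, so A has no Jordan form over ℚ; the rational canonical form exists over any field.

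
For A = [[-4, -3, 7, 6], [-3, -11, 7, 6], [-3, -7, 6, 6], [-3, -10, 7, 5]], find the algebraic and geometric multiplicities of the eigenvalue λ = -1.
The characteristic polynomial is (x + 1)^4, so the factor x + 1 appears with exponent 4: the algebraic multiplicity is 4.

rank(A + I) = 2, so the eigenspace has dimension 4 - 2 = 2: the geometric multiplicity is 2.

Since 2 < 4, A is not diagonalizable.

algebraic multiplicity 4, geometric multiplicity 2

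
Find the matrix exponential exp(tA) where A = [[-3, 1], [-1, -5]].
e^{tA} = [[(t + 1)*e^{-4*t}, t*e^{-4*t}], [-t*e^{-4*t}, (1 - t)*e^{-4*t}]]

A has Jordan form J = [[-4, 1], [0, -4]] with A = PJP^{-1}, so e^{tA} = P e^{tJ} P^{-1}.

For a Jordan block J_k(λ), e^{tJ_k(λ)} = e^{λt} · (I + tN + t^2 N^2/2! + ... + t^{k-1} N^{k-1}/(k-1)!) where N is the nilpotent superdiagonal part.

Assembling the blocks and conjugating back gives the entries of e^{tA} as shown above.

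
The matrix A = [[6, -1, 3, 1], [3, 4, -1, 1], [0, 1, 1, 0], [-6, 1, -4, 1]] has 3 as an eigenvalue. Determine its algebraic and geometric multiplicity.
algebraic multiplicity 4, geometric multiplicity 2

The characteristic polynomial is (x - 3)^4, so the factor x - 3 appears with exponent 4: the algebraic multiplicity is 4.

rank(A - 3I) = 2, so the eigenspace has dimension 4 - 2 = 2: the geometric multiplicity is 2.

Since 2 < 4, A is not diagonalizable.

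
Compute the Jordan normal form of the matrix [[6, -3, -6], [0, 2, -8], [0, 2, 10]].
J = [[6, 1, 0], [0, 6, 0], [0, 0, 6]]

The characteristic polynomial is det(xI - A) = (x - 6)^3, so the eigenvalues are 6 (algebraic multiplicity 3).

For λ = 6: rank(A - 6I) = 1, rank((A - 6I)^2) = 0. The eigenspace has dimension 3 - 1 = 2, so there are 2 Jordan blocks; the rank sequence gives block sizes [2, 1].

Assembling the blocks gives the Jordan form J above.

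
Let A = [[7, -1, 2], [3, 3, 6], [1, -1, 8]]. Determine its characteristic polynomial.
χ_A(x) = (x - 6)^3

xI - A = [[x - 7, 1, -2], [-3, x - 3, -6], [-1, 1, x - 8]].

Expanding det(xI - A) along the first row:
det(xI - A) = + (x - 7)·det([[x - 3, -6], [1, x - 8]]) - (1)·det([[-3, -6], [-1, x - 8]]) + (-2)·det([[-3, x - 3], [-1, 1]]).

Evaluating gives χ_A(x) = x^3 - 18x^2 + 108x - 216 = (x - 6)^3.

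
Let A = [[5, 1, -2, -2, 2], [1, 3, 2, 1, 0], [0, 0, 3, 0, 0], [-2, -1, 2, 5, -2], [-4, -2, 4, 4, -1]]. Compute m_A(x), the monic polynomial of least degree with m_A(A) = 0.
The characteristic polynomial factors as (x - 3)^5. The minimal polynomial is ∏(x - λ)^{k_λ} where k_λ is the size of the largest Jordan block at λ.

For λ = 3: rank(A - 3I) = 2, and the largest Jordan block has size 3 (the smallest k with rank((A - 3I)^k) = rank((A - 3I)^(k+1))).

So m_A(x) = (x - 3)^3.

m_A(x) = (x - 3)^3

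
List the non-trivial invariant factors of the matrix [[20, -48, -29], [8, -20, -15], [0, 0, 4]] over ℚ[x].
(x - 4)^2(x + 4)

The Jordan structure of A has elementary divisors (x + 4), (x - 4)^2. Arranging the block sizes at each eigenvalue in decreasing order and taking row products gives the invariant factors.

Invariant factors (smallest first, each dividing the next): (x - 4)^2(x + 4).

Check: the last factor (x - 4)^2(x + 4) is the minimal polynomial, and the product (x - 4)^2(x + 4) is the characteristic polynomial.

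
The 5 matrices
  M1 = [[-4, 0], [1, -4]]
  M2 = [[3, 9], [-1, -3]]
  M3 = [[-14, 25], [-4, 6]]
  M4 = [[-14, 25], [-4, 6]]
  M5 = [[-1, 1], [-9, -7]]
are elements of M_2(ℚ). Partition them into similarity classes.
Characteristic polynomials: χ_{M1} = (x + 4)^2, χ_{M2} = x^2, χ_{M3} = (x + 4)^2, χ_{M4} = (x + 4)^2, χ_{M5} = (x + 4)^2.

{M1, M3, M4, M5}: invariant factors (x + 4)^2.

{M2}: invariant factors x^2.

Matrices are similar if and only if their invariant-factor lists agree; the partition into similarity classes is {M1, M3, M4, M5}, {M2}.

2 classes: {M1, M3, M4, M5}, {M2}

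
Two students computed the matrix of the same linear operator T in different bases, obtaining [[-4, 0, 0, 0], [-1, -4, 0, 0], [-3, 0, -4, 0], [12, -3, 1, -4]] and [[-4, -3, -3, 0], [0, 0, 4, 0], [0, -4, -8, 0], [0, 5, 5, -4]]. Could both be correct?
Both have characteristic polynomial (x + 4)^4 and minimal polynomial (x + 4)^2. But rank(A + 4I) = 2 for A while rank(B + 4I) = 1 for B, so the number of Jordan blocks at λ = -4 differs. A and B are not similar.

No.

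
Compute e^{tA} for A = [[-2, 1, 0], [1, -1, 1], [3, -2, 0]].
e^{tA} = [[(t^2 - t + 1)*e^{-t}, t*(2 - t)*e^{-t}/2, t^2*e^{-t}/2], [t*(t + 1)*e^{-t}, (2 - t^2)*e^{-t}/2, t*(t + 2)*e^{-t}/2], [t*(3 - t)*e^{-t}, t*(t - 4)*e^{-t}/2, (-t^2/2 + t + 1)*e^{-t}]]

A has Jordan form J = [[-1, 1, 0], [0, -1, 1], [0, 0, -1]] with A = PJP^{-1}, so e^{tA} = P e^{tJ} P^{-1}.

For a Jordan block J_k(λ), e^{tJ_k(λ)} = e^{λt} · (I + tN + t^2 N^2/2! + ... + t^{k-1} N^{k-1}/(k-1)!) where N is the nilpotent superdiagonal part.

Assembling the blocks and conjugating back gives the entries of e^{tA} as shown above.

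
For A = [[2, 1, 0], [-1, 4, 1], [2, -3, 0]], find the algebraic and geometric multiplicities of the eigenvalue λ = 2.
algebraic multiplicity 3, geometric multiplicity 1

The characteristic polynomial is (x - 2)^3, so the factor x - 2 appears with exponent 3: the algebraic multiplicity is 3.

rank(A - 2I) = 2, so the eigenspace has dimension 3 - 2 = 1: the geometric multiplicity is 1.

Since 1 < 3, A is not diagonalizable.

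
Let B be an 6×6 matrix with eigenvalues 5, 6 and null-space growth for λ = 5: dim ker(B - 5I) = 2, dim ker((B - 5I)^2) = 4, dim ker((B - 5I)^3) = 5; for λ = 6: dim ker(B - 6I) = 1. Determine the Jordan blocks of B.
λ = 5: successive nullity increments [2, 2, 1] count blocks of size ≥ k; block sizes are [3, 2].
λ = 6: successive nullity increments [1] count blocks of size ≥ k; block sizes are [1].

Jordan blocks: (5, 3), (5, 2), (6, 1)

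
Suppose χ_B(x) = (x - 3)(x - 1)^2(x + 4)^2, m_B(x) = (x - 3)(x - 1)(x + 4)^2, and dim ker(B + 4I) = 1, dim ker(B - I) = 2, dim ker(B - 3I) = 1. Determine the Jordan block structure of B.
λ = -4: algebraic multiplicity 2 (exponent in χ_B), largest block size 2 (exponent in m_B), 1 block (geometric multiplicity). This forces block sizes [2].
λ = 1: algebraic multiplicity 2 (exponent in χ_B), largest block size 1 (exponent in m_B), 2 blocks (geometric multiplicity). These force block sizes [1, 1].
λ = 3: algebraic multiplicity 1 (exponent in χ_B), largest block size 1 (exponent in m_B), 1 block (geometric multiplicity). This forces block sizes [1].

Jordan blocks: (-4, 2), (1, 1), (1, 1), (3, 1)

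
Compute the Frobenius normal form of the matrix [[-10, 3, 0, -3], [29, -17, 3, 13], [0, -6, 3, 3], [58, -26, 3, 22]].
R = [[0, 3, 0, 0], [1, -1, 0, 0], [0, 0, 0, 3], [0, 0, 1, -1]]

The invariant factors of A (the non-unit diagonal entries of the Smith normal form of xI - A over ℚ[x]) are x^2 + x - 3, x^2 + x - 3, each dividing the next. The characteristic polynomial is their product, (x^2 + x - 3)^2.

The rational canonical form is the block-diagonal matrix of companion matrices C(f_i):
R = [[0, 3, 0, 0], [1, -1, 0, 0], [0, 0, 0, 3], [0, 0, 1, -1]].

Note the characteristic polynomial does not split into linear factors over ℚ, so A has no Jordan form over ℚ; the rational canonical form exists over any field.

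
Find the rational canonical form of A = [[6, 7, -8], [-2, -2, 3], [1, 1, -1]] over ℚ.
R = [[0, 0, 1], [1, 0, -3], [0, 1, 3]]

The invariant factors of A (the non-unit diagonal entries of the Smith normal form of xI - A over ℚ[x]) are (x - 1)^3, each dividing the next. The characteristic polynomial is their product, (x - 1)^3.

The rational canonical form is the block-diagonal matrix of companion matrices C(f_i):
R = [[0, 0, 1], [1, 0, -3], [0, 1, 3]].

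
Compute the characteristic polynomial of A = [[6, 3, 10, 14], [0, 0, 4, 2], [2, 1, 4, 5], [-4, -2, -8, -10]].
xI - A = [[x - 6, -3, -10, -14], [0, x, -4, -2], [-2, -1, x - 4, -5], [4, 2, 8, x + 10]].

Expanding det(xI - A) along the first row:
det(xI - A) = + (x - 6)·det([[x, -4, -2], [-1, x - 4, -5], [2, 8, x + 10]]) - (-3)·det([[0, -4, -2], [-2, x - 4, -5], [4, 8, x + 10]]) + (-10)·det([[0, x, -2], [-2, -1, -5], [4, 2, x + 10]]) - (-14)·det([[0, x, -4], [-2, -1, x - 4], [4, 2, 8]]).

Evaluating gives χ_A(x) = x^4.

χ_A(x) = x^4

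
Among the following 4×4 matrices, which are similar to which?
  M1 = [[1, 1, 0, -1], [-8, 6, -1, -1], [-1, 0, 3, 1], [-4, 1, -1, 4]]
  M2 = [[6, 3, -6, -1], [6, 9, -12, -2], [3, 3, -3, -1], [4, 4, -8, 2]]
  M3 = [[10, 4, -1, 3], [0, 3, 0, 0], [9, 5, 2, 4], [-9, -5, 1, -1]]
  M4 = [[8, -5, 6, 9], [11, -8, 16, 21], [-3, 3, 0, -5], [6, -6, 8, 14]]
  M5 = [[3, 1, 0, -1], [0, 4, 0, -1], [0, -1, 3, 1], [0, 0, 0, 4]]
2 classes: {M1, M4}, {M2, M3, M5}

Characteristic polynomials: χ_{M1} = (x - 4)^2(x - 3)^2, χ_{M2} = (x - 4)^2(x - 3)^2, χ_{M3} = (x - 4)^2(x - 3)^2, χ_{M4} = (x - 4)^2(x - 3)^2, χ_{M5} = (x - 4)^2(x - 3)^2.

{M1, M4}: invariant factors (x - 4)^2(x - 3)^2.

{M2, M3, M5}: invariant factors x - 3, (x - 4)^2(x - 3).

Matrices are similar if and only if their invariant-factor lists agree; the partition into similarity classes is {M1, M4}, {M2, M3, M5}.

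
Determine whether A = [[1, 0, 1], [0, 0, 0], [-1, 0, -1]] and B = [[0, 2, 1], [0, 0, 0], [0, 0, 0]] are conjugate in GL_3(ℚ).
Yes.

Two matrices over a field are similar if and only if they have the same invariant factors.

Both A and B have characteristic polynomial x^3 and minimal polynomial x^2. Computing further, both have invariant factors x, x^2. Hence A and B are similar.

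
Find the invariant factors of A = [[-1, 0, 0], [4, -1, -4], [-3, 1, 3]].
The Jordan structure of A has elementary divisors (x + 1), (x - 1)^2. Arranging the block sizes at each eigenvalue in decreasing order and taking row products gives the invariant factors.

Invariant factors (smallest first, each dividing the next): (x - 1)^2(x + 1).

Check: the last factor (x - 1)^2(x + 1) is the minimal polynomial, and the product (x - 1)^2(x + 1) is the characteristic polynomial.

(x - 1)^2(x + 1)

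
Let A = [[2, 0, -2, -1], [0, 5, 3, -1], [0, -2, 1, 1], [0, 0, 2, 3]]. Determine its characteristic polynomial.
χ_A(x) = (x - 3)^3(x - 2)

xI - A = [[x - 2, 0, 2, 1], [0, x - 5, -3, 1], [0, 2, x - 1, -1], [0, 0, -2, x - 3]].

Expanding det(xI - A) along the first row:
det(xI - A) = + (x - 2)·det([[x - 5, -3, 1], [2, x - 1, -1], [0, -2, x - 3]]) - (0)·det([[0, -3, 1], [0, x - 1, -1], [0, -2, x - 3]]) + (2)·det([[0, x - 5, 1], [0, 2, -1], [0, 0, x - 3]]) - (1)·det([[0, x - 5, -3], [0, 2, x - 1], [0, 0, -2]]).

Evaluating gives χ_A(x) = x^4 - 11x^3 + 45x^2 - 81x + 54 = (x - 3)^3(x - 2).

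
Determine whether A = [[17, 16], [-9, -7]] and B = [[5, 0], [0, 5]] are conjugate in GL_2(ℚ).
No.

Both have characteristic polynomial (x - 5)^2, but the minimal polynomial of A is (x - 5)^2 while the minimal polynomial of B is x - 5. The minimal polynomial is a similarity invariant, so A and B are not similar.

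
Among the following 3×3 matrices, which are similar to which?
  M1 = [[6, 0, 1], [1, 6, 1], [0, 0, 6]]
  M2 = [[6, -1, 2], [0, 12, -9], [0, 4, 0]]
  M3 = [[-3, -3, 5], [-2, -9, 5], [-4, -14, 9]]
2 classes: {M1, M2}, {M3}

Characteristic polynomials: χ_{M1} = (x - 6)^3, χ_{M2} = (x - 6)^3, χ_{M3} = (x + 1)^3.

{M1, M2}: invariant factors (x - 6)^3.

{M3}: invariant factors (x + 1)^3.

Matrices are similar if and only if their invariant-factor lists agree; the partition into similarity classes is {M1, M2}, {M3}.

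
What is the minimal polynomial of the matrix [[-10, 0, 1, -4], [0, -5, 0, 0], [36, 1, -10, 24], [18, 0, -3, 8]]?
The characteristic polynomial factors as (x + 4)^3(x + 5). The minimal polynomial is ∏(x - λ)^{k_λ} where k_λ is the size of the largest Jordan block at λ.

For λ = -5: rank(A + 5I) = 3, and the largest Jordan block has size 1 (the smallest k with rank((A + 5I)^k) = rank((A + 5I)^(k+1))).
For λ = -4: rank(A + 4I) = 2, and the largest Jordan block has size 2 (the smallest k with rank((A + 4I)^k) = rank((A + 4I)^(k+1))).

So m_A(x) = (x + 4)^2(x + 5).

m_A(x) = (x + 4)^2(x + 5)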